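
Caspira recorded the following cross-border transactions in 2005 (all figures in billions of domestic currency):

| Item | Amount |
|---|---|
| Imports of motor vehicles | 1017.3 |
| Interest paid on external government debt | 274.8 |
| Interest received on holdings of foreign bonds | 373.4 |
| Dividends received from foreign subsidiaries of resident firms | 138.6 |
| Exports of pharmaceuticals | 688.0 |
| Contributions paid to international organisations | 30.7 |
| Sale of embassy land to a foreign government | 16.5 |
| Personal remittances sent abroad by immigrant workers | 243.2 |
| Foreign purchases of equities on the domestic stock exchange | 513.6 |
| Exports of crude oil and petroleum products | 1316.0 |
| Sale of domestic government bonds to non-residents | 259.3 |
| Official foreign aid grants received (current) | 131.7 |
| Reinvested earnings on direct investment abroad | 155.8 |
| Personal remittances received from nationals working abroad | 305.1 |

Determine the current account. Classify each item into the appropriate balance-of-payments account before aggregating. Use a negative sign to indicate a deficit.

1542.6

Goods: 1316.0 - 1017.3 + 688.0 = 986.7
Primary income: -274.8 + 155.8 + 138.6 + 373.4 = 393.0
Secondary income: -30.7 - 243.2 + 131.7 + 305.1 = 162.9
Current account = 986.7 + 393.0 + 162.9 = 1542.6
(Excluded from the current account — capital account: sale of embassy land to a foreign government 16.5; financial account: foreign purchases of equities on the domestic stock exchange 513.6, sale of domestic government bonds to non-residents 259.3.)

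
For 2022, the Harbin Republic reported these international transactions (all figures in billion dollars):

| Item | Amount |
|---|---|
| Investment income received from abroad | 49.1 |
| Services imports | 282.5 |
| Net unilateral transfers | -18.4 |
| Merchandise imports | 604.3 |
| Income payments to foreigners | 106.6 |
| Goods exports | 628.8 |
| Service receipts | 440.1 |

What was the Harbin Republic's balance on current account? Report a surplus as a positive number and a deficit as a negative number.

Goods balance = 628.8 - 604.3 = 24.5
Services balance = 440.1 - 282.5 = 157.6
Trade balance (goods + services) = 24.5 + 157.6 = 182.1
Net primary income = 49.1 - 106.6 = -57.5
Net secondary income = -18.4
Current account = 182.1 + (-57.5) + (-18.4) = 106.2

106.2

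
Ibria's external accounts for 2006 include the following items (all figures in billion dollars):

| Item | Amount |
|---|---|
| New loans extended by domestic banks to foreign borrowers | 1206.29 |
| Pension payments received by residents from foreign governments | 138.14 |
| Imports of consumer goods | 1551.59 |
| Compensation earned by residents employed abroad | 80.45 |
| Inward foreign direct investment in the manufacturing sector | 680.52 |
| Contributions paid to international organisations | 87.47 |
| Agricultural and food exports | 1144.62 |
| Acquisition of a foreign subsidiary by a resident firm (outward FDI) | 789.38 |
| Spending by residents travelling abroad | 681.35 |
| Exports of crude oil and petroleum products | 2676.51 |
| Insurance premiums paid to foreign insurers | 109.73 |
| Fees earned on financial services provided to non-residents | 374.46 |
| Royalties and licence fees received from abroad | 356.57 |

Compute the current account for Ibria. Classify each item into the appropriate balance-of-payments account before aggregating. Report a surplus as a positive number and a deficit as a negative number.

Goods: -1551.59 + 2676.51 + 1144.62 = 2269.54
Services: 374.46 + 356.57 - 681.35 - 109.73 = -60.05
Primary income: 80.45
Secondary income: 138.14 - 87.47 = 50.67
Current account = 2269.54 + (-60.05) + 80.45 + 50.67 = 2340.61
(Excluded from the current account — financial account: new loans extended by domestic banks to foreign borrowers 1206.29, inward foreign direct investment in the manufacturing sector 680.52, acquisition of a foreign subsidiary by a resident firm (outward FDI) 789.38.)

2340.61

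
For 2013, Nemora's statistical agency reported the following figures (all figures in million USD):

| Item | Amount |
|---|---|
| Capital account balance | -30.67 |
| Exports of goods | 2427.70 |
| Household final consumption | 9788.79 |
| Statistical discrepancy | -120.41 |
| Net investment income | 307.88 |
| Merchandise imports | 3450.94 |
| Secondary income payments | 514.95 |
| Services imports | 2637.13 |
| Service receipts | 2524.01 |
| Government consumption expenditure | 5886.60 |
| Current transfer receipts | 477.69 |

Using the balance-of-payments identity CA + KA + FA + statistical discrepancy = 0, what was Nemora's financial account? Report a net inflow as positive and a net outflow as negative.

1016.82

Goods balance = 2427.70 - 3450.94 = -1023.24
Services balance = 2524.01 - 2637.13 = -113.12
Trade balance (goods + services) = -1023.24 + (-113.12) = -1136.36
Net primary income = 307.88
Net secondary income = 477.69 - 514.95 = -37.26
Current account = -1136.36 + 307.88 + (-37.26) = -865.74
Financial account = -(-865.74 + (-30.67) + (-120.41)) = 1016.82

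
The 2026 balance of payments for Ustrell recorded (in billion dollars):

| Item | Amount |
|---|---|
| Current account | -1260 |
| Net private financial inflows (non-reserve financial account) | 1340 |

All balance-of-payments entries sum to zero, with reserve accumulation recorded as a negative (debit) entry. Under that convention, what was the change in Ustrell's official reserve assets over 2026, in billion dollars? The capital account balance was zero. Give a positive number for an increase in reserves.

80

Official reserve transactions balance = -((-1260) + 1340) = -80
An accumulation of reserves is recorded as a debit (negative entry), so the change in the stock of reserves is the negative of that balance.
Change in official reserves = -(-80) = 80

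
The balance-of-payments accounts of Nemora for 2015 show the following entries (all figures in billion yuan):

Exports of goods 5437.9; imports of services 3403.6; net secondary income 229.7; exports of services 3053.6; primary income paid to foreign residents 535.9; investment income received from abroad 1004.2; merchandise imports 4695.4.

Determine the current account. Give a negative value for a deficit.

1090.5

Goods balance = 5437.9 - 4695.4 = 742.5
Services balance = 3053.6 - 3403.6 = -350.0
Trade balance (goods + services) = 742.5 + (-350.0) = 392.5
Net primary income = 1004.2 - 535.9 = 468.3
Net secondary income = 229.7
Current account = 392.5 + 468.3 + 229.7 = 1090.5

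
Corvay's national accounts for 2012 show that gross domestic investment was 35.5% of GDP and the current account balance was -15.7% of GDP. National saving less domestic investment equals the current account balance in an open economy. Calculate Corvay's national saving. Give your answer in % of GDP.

19.8

S = I + CA = 35.5 + (-15.7) = 19.8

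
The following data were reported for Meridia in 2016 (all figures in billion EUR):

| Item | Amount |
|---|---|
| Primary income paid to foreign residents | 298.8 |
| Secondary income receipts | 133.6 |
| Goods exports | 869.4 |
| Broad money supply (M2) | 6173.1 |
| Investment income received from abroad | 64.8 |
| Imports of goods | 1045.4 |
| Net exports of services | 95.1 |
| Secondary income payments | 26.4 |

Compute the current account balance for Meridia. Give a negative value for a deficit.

-207.7

Goods balance = 869.4 - 1045.4 = -176.0
Services balance = 95.1
Trade balance (goods + services) = -176.0 + 95.1 = -80.9
Net primary income = 64.8 - 298.8 = -234.0
Net secondary income = 133.6 - 26.4 = 107.2
Current account = -80.9 + (-234.0) + 107.2 = -207.7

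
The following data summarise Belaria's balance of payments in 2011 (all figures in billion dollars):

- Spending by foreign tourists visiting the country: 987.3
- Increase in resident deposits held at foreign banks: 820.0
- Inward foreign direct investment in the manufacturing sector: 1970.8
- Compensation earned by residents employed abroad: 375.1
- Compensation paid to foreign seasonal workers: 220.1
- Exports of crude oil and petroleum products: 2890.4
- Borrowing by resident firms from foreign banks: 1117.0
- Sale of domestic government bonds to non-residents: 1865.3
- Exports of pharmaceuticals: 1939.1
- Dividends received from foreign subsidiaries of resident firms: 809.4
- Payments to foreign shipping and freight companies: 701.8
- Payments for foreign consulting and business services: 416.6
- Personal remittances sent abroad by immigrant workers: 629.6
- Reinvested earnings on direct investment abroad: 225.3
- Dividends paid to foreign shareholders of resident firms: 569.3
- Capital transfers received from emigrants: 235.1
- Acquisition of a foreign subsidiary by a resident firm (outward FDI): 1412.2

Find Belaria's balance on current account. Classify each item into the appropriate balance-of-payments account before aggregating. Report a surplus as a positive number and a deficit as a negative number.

4689.2

Goods: 2890.4 + 1939.1 = 4829.5
Services: 987.3 - 701.8 - 416.6 = -131.1
Primary income: 809.4 - 569.3 - 220.1 + 225.3 + 375.1 = 620.4
Secondary income: -629.6
Current account = 4829.5 + (-131.1) + 620.4 + (-629.6) = 4689.2
(Excluded from the current account — financial account: increase in resident deposits held at foreign banks 820.0, inward foreign direct investment in the manufacturing sector 1970.8, borrowing by resident firms from foreign banks 1117.0, sale of domestic government bonds to non-residents 1865.3, acquisition of a foreign subsidiary by a resident firm (outward FDI) 1412.2; capital account: capital transfers received from emigrants 235.1.)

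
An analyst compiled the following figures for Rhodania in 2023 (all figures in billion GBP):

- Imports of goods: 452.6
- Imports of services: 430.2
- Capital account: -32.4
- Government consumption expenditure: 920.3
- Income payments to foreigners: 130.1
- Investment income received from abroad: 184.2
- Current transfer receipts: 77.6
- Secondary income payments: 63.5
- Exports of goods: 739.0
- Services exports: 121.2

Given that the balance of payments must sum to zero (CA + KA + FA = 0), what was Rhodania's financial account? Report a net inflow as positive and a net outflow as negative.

-13.2

Goods balance = 739.0 - 452.6 = 286.4
Services balance = 121.2 - 430.2 = -309.0
Trade balance (goods + services) = 286.4 + (-309.0) = -22.6
Net primary income = 184.2 - 130.1 = 54.1
Net secondary income = 77.6 - 63.5 = 14.1
Current account = -22.6 + 54.1 + 14.1 = 45.6
Financial account = -(45.6 + (-32.4)) = -13.2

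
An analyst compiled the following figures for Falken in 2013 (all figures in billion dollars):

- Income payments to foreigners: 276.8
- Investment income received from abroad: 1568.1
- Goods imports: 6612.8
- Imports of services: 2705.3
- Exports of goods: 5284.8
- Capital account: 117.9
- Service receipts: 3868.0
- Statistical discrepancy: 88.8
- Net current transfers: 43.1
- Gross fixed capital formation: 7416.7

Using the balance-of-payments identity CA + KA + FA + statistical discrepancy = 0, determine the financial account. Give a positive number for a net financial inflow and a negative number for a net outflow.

-1375.8

Goods balance = 5284.8 - 6612.8 = -1328.0
Services balance = 3868.0 - 2705.3 = 1162.7
Trade balance (goods + services) = -1328.0 + 1162.7 = -165.3
Net primary income = 1568.1 - 276.8 = 1291.3
Net secondary income = 43.1
Current account = -165.3 + 1291.3 + 43.1 = 1169.1
Financial account = -(1169.1 + 117.9 + 88.8) = -1375.8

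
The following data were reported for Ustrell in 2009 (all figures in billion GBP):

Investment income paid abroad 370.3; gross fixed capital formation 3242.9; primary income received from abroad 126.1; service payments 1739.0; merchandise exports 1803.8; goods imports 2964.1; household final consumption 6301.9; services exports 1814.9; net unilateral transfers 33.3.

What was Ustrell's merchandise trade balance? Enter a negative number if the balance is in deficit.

Goods balance = 1803.8 - 2964.1 = -1160.3

-1160.3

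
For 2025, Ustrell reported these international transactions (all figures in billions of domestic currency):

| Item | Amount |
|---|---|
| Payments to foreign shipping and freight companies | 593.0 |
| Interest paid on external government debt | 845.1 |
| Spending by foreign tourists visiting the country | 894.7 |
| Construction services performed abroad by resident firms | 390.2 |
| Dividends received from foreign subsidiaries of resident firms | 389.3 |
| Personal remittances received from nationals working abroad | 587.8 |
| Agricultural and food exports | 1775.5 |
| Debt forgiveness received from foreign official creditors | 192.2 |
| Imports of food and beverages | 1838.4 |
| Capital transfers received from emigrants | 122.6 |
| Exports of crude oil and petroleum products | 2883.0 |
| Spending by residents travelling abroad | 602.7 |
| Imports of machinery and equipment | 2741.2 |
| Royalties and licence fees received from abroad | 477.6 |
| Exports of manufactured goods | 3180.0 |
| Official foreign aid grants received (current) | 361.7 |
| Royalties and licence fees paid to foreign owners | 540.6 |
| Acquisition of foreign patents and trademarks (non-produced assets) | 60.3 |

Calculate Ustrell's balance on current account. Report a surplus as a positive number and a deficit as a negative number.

3778.8

Goods: 1775.5 - 1838.4 + 2883.0 - 2741.2 + 3180.0 = 3258.9
Services: -602.7 - 593.0 - 540.6 + 390.2 + 894.7 + 477.6 = 26.2
Primary income: 389.3 - 845.1 = -455.8
Secondary income: 361.7 + 587.8 = 949.5
Current account = 3258.9 + 26.2 + (-455.8) + 949.5 = 3778.8
(Excluded from the current account — capital account: debt forgiveness received from foreign official creditors 192.2, capital transfers received from emigrants 122.6, acquisition of foreign patents and trademarks (non-produced assets) 60.3.)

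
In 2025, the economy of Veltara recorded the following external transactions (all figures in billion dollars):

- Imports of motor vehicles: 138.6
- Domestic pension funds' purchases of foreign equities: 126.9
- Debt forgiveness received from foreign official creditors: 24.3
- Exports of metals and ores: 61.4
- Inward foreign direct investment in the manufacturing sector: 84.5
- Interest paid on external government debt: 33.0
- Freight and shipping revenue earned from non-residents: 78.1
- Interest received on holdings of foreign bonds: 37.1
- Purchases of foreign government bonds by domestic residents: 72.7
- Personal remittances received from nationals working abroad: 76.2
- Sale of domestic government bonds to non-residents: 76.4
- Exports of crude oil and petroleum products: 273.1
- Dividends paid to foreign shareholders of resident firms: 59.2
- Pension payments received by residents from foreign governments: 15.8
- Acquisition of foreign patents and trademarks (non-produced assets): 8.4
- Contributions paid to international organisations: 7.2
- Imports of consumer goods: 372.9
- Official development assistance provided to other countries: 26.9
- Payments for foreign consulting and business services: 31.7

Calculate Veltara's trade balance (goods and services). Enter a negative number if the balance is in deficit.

-130.6

Goods: -372.9 - 138.6 + 61.4 + 273.1 = -177.0
Services: 78.1 - 31.7 = 46.4
Trade balance = -177.0 + 46.4 = -130.6
(Excluded from the trade balance — financial account: domestic pension funds' purchases of foreign equities 126.9, inward foreign direct investment in the manufacturing sector 84.5, purchases of foreign government bonds by domestic residents 72.7, sale of domestic government bonds to non-residents 76.4; capital account: debt forgiveness received from foreign official creditors 24.3, acquisition of foreign patents and trademarks (non-produced assets) 8.4; primary income: interest paid on external government debt 33.0, interest received on holdings of foreign bonds 37.1, dividends paid to foreign shareholders of resident firms 59.2; secondary income: personal remittances received from nationals working abroad 76.2, pension payments received by residents from foreign governments 15.8, contributions paid to international organisations 7.2, official development assistance provided to other countries 26.9.)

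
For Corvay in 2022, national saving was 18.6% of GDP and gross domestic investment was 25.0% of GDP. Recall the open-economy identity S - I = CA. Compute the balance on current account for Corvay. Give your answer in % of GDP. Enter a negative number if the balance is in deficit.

S - I = CA (net lending to the rest of the world).
CA = S - I = 18.6 - 25.0 = -6.4

-6.4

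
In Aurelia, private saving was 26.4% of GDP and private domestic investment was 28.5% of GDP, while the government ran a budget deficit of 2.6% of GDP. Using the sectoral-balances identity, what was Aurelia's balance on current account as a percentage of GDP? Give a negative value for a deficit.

By the sectoral-balances identity, CA = (S_private - I) + (T - G).
Private balance = 26.4 - 28.5 = -2.1
Government balance (T - G) = -2.6
CA = -2.1 + (-2.6) = -4.7

-4.7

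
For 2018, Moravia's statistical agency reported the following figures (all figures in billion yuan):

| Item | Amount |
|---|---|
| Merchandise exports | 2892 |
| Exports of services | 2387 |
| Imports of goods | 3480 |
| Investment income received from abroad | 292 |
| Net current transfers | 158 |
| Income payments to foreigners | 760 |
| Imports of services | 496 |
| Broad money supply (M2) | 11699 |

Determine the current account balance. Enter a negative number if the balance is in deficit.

Goods balance = 2892 - 3480 = -588
Services balance = 2387 - 496 = 1891
Trade balance (goods + services) = -588 + 1891 = 1303
Net primary income = 292 - 760 = -468
Net secondary income = 158
Current account = 1303 + (-468) + 158 = 993

993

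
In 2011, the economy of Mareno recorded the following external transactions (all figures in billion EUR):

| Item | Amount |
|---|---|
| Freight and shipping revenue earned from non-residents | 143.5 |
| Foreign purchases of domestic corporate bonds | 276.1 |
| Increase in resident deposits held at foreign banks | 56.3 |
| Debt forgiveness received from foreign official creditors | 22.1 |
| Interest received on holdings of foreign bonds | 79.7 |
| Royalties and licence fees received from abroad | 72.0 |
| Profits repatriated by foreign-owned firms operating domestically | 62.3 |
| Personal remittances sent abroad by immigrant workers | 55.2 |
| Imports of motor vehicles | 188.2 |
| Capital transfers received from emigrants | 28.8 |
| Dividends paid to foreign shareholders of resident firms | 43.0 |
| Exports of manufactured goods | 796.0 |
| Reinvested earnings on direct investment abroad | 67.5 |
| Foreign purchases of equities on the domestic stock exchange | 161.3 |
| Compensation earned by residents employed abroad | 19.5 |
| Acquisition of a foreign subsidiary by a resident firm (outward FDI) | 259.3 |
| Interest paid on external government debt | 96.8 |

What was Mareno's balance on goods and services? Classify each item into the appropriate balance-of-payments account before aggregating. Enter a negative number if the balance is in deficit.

823.3

Goods: -188.2 + 796.0 = 607.8
Services: 72.0 + 143.5 = 215.5
Trade balance = 607.8 + 215.5 = 823.3
(Excluded from the trade balance — financial account: foreign purchases of domestic corporate bonds 276.1, increase in resident deposits held at foreign banks 56.3, foreign purchases of equities on the domestic stock exchange 161.3, acquisition of a foreign subsidiary by a resident firm (outward FDI) 259.3; capital account: debt forgiveness received from foreign official creditors 22.1, capital transfers received from emigrants 28.8; primary income: interest received on holdings of foreign bonds 79.7, profits repatriated by foreign-owned firms operating domestically 62.3, dividends paid to foreign shareholders of resident firms 43.0, reinvested earnings on direct investment abroad 67.5, compensation earned by residents employed abroad 19.5, interest paid on external government debt 96.8; secondary income: personal remittances sent abroad by immigrant workers 55.2.)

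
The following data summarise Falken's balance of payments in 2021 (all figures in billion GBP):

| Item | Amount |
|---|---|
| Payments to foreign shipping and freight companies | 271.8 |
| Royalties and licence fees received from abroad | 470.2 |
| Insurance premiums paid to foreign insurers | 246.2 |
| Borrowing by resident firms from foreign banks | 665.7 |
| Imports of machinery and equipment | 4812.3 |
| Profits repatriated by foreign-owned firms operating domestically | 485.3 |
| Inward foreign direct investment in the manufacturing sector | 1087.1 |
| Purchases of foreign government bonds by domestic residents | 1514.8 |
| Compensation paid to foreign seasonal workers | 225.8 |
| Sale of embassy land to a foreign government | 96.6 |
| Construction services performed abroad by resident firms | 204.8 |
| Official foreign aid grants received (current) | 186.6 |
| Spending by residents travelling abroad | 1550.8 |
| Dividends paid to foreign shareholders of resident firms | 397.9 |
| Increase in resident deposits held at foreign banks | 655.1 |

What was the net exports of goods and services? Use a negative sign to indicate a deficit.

-6206.1

Goods: -4812.3
Services: 470.2 + 204.8 - 271.8 - 1550.8 - 246.2 = -1393.8
Trade balance = -4812.3 + (-1393.8) = -6206.1
(Excluded from the trade balance — financial account: borrowing by resident firms from foreign banks 665.7, inward foreign direct investment in the manufacturing sector 1087.1, purchases of foreign government bonds by domestic residents 1514.8, increase in resident deposits held at foreign banks 655.1; primary income: profits repatriated by foreign-owned firms operating domestically 485.3, compensation paid to foreign seasonal workers 225.8, dividends paid to foreign shareholders of resident firms 397.9; capital account: sale of embassy land to a foreign government 96.6; secondary income: official foreign aid grants received (current) 186.6.)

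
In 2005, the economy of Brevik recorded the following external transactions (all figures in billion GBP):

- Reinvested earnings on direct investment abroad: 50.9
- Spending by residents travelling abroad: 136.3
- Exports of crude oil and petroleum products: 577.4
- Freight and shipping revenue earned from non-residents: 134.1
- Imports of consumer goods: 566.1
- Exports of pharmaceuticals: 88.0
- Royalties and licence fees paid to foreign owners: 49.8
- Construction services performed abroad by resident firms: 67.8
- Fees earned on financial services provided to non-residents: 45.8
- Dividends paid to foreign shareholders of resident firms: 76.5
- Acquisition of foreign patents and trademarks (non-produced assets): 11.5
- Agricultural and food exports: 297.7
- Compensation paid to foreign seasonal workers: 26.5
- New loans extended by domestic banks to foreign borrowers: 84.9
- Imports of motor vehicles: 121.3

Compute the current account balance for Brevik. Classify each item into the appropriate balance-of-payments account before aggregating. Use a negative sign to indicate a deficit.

Goods: 577.4 - 566.1 + 297.7 + 88.0 - 121.3 = 275.7
Services: 45.8 + 67.8 + 134.1 - 136.3 - 49.8 = 61.6
Primary income: -76.5 - 26.5 + 50.9 = -52.1
Current account = 275.7 + 61.6 + (-52.1) = 285.2
(Excluded from the current account — capital account: acquisition of foreign patents and trademarks (non-produced assets) 11.5; financial account: new loans extended by domestic banks to foreign borrowers 84.9.)

285.2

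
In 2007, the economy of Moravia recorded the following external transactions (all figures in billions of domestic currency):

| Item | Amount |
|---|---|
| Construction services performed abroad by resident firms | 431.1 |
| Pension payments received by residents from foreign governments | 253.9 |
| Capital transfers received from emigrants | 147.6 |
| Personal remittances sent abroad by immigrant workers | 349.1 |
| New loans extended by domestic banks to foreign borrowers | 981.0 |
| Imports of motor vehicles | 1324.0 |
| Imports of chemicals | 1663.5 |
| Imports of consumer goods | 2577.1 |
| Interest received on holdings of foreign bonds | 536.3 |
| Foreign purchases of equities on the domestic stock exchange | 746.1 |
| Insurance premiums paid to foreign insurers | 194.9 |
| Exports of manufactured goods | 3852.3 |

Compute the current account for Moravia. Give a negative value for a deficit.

-1035.0

Goods: -2577.1 - 1663.5 + 3852.3 - 1324.0 = -1712.3
Services: 431.1 - 194.9 = 236.2
Primary income: 536.3
Secondary income: 253.9 - 349.1 = -95.2
Current account = (-1712.3) + 236.2 + 536.3 + (-95.2) = -1035.0
(Excluded from the current account — capital account: capital transfers received from emigrants 147.6; financial account: new loans extended by domestic banks to foreign borrowers 981.0, foreign purchases of equities on the domestic stock exchange 746.1.)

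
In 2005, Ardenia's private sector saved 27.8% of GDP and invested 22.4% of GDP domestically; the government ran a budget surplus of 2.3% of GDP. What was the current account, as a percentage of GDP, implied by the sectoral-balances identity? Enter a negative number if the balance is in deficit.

7.7

By the sectoral-balances identity, CA = (S_private - I) + (T - G).
Private balance = 27.8 - 22.4 = 5.4
Government balance (T - G) = 2.3
CA = 5.4 + 2.3 = 7.7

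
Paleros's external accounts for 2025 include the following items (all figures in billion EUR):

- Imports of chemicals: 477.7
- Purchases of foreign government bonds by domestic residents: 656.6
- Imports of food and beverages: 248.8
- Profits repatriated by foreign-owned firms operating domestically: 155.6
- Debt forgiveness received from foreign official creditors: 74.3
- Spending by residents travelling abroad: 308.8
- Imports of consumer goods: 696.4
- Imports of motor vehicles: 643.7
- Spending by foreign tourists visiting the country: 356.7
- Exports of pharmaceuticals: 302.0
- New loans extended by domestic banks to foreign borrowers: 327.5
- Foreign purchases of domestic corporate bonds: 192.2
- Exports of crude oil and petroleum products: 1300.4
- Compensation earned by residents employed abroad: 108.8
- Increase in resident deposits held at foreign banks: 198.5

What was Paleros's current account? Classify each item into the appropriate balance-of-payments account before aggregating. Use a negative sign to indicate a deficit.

-463.1

Goods: -248.8 - 696.4 - 477.7 + 302.0 - 643.7 + 1300.4 = -464.2
Services: 356.7 - 308.8 = 47.9
Primary income: 108.8 - 155.6 = -46.8
Current account = (-464.2) + 47.9 + (-46.8) = -463.1
(Excluded from the current account — financial account: purchases of foreign government bonds by domestic residents 656.6, new loans extended by domestic banks to foreign borrowers 327.5, foreign purchases of domestic corporate bonds 192.2, increase in resident deposits held at foreign banks 198.5; capital account: debt forgiveness received from foreign official creditors 74.3.)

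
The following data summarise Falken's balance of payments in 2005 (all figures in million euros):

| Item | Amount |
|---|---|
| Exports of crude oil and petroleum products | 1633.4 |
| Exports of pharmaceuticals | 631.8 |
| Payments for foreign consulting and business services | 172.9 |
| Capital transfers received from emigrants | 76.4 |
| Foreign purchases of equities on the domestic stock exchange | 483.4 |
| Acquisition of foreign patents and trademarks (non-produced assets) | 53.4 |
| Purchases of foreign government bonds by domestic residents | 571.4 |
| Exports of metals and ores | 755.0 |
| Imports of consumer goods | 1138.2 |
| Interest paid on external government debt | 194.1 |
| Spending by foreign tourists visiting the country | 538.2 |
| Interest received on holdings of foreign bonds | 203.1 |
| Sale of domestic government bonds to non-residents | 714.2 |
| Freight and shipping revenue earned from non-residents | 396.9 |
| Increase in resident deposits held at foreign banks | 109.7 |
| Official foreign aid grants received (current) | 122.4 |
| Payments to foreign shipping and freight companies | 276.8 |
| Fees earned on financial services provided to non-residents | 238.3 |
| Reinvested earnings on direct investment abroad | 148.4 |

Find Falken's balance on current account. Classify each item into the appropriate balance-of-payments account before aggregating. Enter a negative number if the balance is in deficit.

2885.5

Goods: 1633.4 + 755.0 - 1138.2 + 631.8 = 1882.0
Services: 238.3 - 172.9 - 276.8 + 538.2 + 396.9 = 723.7
Primary income: -194.1 + 203.1 + 148.4 = 157.4
Secondary income: 122.4
Current account = 1882.0 + 723.7 + 157.4 + 122.4 = 2885.5
(Excluded from the current account — capital account: capital transfers received from emigrants 76.4, acquisition of foreign patents and trademarks (non-produced assets) 53.4; financial account: foreign purchases of equities on the domestic stock exchange 483.4, purchases of foreign government bonds by domestic residents 571.4, sale of domestic government bonds to non-residents 714.2, increase in resident deposits held at foreign banks 109.7.)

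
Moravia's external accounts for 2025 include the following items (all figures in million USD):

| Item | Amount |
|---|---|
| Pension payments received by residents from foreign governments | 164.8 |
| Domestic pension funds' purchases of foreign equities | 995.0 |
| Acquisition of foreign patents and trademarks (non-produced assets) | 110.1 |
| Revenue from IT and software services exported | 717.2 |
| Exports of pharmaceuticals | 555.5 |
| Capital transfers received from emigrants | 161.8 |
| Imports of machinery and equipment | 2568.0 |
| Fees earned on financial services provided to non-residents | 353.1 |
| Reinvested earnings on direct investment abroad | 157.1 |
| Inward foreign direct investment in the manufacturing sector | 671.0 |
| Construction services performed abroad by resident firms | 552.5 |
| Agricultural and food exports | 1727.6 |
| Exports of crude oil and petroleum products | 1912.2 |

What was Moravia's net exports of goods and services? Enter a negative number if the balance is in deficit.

Goods: 555.5 + 1727.6 + 1912.2 - 2568.0 = 1627.3
Services: 717.2 + 353.1 + 552.5 = 1622.8
Trade balance = 1627.3 + 1622.8 = 3250.1
(Excluded from the trade balance — secondary income: pension payments received by residents from foreign governments 164.8; financial account: domestic pension funds' purchases of foreign equities 995.0, inward foreign direct investment in the manufacturing sector 671.0; capital account: acquisition of foreign patents and trademarks (non-produced assets) 110.1, capital transfers received from emigrants 161.8; primary income: reinvested earnings on direct investment abroad 157.1.)

3250.1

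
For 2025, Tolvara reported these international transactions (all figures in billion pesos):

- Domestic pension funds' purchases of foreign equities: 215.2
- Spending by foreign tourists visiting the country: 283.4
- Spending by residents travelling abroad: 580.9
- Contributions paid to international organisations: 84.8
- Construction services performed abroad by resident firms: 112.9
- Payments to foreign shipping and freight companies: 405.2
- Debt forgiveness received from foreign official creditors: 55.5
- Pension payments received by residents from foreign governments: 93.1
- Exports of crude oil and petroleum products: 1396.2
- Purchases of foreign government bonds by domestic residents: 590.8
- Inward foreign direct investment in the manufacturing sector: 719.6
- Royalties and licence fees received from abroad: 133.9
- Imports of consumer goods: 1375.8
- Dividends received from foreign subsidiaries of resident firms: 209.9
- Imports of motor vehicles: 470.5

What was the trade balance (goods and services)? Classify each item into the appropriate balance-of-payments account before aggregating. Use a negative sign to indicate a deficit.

Goods: -1375.8 - 470.5 + 1396.2 = -450.1
Services: -405.2 - 580.9 + 133.9 + 112.9 + 283.4 = -455.9
Trade balance = -450.1 + (-455.9) = -906.0
(Excluded from the trade balance — financial account: domestic pension funds' purchases of foreign equities 215.2, purchases of foreign government bonds by domestic residents 590.8, inward foreign direct investment in the manufacturing sector 719.6; secondary income: contributions paid to international organisations 84.8, pension payments received by residents from foreign governments 93.1; capital account: debt forgiveness received from foreign official creditors 55.5; primary income: dividends received from foreign subsidiaries of resident firms 209.9.)

-906.0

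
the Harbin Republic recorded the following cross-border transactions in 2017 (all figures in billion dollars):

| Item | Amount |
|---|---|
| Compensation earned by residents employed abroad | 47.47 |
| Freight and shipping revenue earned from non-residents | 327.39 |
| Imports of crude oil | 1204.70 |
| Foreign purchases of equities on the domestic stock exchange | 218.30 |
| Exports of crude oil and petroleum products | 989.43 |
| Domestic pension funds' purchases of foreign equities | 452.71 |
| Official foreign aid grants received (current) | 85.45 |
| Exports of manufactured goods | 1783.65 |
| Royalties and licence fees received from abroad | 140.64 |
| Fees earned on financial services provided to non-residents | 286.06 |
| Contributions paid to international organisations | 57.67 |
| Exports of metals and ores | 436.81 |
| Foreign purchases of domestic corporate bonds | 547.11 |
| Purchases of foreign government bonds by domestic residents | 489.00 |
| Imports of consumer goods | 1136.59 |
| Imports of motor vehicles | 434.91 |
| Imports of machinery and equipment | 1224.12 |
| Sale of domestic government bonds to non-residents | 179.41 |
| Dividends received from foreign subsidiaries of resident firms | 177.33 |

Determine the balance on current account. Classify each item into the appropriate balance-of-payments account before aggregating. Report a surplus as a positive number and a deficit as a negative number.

Goods: 989.43 + 1783.65 - 1136.59 + 436.81 - 1224.12 - 434.91 - 1204.70 = -790.43
Services: 140.64 + 327.39 + 286.06 = 754.09
Primary income: 47.47 + 177.33 = 224.80
Secondary income: 85.45 - 57.67 = 27.78
Current account = (-790.43) + 754.09 + 224.80 + 27.78 = 216.24
(Excluded from the current account — financial account: foreign purchases of equities on the domestic stock exchange 218.30, domestic pension funds' purchases of foreign equities 452.71, foreign purchases of domestic corporate bonds 547.11, purchases of foreign government bonds by domestic residents 489.00, sale of domestic government bonds to non-residents 179.41.)

216.24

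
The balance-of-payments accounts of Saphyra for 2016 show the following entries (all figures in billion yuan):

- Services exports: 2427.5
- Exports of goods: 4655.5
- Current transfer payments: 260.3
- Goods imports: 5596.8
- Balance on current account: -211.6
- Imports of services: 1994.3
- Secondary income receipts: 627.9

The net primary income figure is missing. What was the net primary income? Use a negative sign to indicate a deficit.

Current account = goods balance + services balance + net primary income + net secondary income
Sum of the known components = -140.5
Net primary income = CA - (known components) = -211.6 - (-140.5) = -71.1

-71.1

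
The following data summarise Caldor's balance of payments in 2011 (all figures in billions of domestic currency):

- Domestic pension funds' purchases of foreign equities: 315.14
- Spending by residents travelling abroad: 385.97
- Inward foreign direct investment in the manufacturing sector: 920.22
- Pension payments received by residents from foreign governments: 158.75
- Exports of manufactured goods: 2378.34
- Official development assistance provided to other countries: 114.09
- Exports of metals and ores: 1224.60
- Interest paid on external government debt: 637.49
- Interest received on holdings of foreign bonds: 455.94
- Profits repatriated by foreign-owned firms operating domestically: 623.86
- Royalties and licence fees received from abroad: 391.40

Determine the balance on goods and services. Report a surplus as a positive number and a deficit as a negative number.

3608.37

Goods: 2378.34 + 1224.60 = 3602.94
Services: 391.40 - 385.97 = 5.43
Trade balance = 3602.94 + 5.43 = 3608.37
(Excluded from the trade balance — financial account: domestic pension funds' purchases of foreign equities 315.14, inward foreign direct investment in the manufacturing sector 920.22; secondary income: pension payments received by residents from foreign governments 158.75, official development assistance provided to other countries 114.09; primary income: interest paid on external government debt 637.49, interest received on holdings of foreign bonds 455.94, profits repatriated by foreign-owned firms operating domestically 623.86.)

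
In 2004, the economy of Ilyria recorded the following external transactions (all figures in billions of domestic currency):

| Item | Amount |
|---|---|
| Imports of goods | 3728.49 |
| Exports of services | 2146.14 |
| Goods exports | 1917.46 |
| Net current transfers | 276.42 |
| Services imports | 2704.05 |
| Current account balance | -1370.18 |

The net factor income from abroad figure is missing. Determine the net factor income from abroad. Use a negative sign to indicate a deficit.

Current account = goods balance + services balance + net primary income + net secondary income
Sum of the known components = -2092.52
Net factor income from abroad = CA - (known components) = -1370.18 - (-2092.52) = 722.34

722.34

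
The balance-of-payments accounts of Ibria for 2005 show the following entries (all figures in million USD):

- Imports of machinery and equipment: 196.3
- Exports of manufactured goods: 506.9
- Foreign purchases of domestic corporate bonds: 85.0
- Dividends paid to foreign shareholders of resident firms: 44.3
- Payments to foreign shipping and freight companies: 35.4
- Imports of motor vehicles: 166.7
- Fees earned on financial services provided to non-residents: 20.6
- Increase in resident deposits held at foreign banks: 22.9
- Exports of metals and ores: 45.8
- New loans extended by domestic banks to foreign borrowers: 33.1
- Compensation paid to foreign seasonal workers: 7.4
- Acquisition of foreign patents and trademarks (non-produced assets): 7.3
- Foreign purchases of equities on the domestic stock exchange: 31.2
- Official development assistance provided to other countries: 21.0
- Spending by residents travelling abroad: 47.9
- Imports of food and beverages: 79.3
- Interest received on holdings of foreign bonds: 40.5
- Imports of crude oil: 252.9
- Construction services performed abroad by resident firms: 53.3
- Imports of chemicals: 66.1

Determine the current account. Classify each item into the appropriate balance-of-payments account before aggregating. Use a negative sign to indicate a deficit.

Goods: 45.8 - 196.3 - 79.3 + 506.9 - 166.7 - 66.1 - 252.9 = -208.6
Services: -47.9 + 53.3 - 35.4 + 20.6 = -9.4
Primary income: 40.5 - 7.4 - 44.3 = -11.2
Secondary income: -21.0
Current account = (-208.6) + (-9.4) + (-11.2) + (-21.0) = -250.2
(Excluded from the current account — financial account: foreign purchases of domestic corporate bonds 85.0, increase in resident deposits held at foreign banks 22.9, new loans extended by domestic banks to foreign borrowers 33.1, foreign purchases of equities on the domestic stock exchange 31.2; capital account: acquisition of foreign patents and trademarks (non-produced assets) 7.3.)

-250.2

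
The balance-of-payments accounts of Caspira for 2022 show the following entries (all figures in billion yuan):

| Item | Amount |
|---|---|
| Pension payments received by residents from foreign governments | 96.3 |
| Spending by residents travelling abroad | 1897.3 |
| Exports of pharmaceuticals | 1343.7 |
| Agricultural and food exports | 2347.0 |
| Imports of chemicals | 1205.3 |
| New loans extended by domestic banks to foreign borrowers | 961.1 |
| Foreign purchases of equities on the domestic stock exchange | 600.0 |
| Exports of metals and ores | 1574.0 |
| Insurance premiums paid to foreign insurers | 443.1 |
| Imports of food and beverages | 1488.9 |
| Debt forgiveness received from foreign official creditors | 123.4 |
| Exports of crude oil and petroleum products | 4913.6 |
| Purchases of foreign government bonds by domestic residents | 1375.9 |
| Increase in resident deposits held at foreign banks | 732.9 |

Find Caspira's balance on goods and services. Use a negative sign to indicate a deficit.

5143.7

Goods: 2347.0 + 4913.6 - 1205.3 + 1343.7 - 1488.9 + 1574.0 = 7484.1
Services: -443.1 - 1897.3 = -2340.4
Trade balance = 7484.1 + (-2340.4) = 5143.7
(Excluded from the trade balance — secondary income: pension payments received by residents from foreign governments 96.3; financial account: new loans extended by domestic banks to foreign borrowers 961.1, foreign purchases of equities on the domestic stock exchange 600.0, purchases of foreign government bonds by domestic residents 1375.9, increase in resident deposits held at foreign banks 732.9; capital account: debt forgiveness received from foreign official creditors 123.4.)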